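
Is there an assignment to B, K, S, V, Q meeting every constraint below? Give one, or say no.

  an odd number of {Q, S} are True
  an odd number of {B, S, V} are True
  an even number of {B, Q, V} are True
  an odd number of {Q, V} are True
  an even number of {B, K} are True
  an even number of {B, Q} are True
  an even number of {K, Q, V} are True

B = True; K = True; S = False; V = False; Q = True

{Q, S}: 1 true → odd ✓
{B, S, V}: 1 true → odd ✓
{B, Q, V}: 2 true → even ✓
{Q, V}: 1 true → odd ✓
{B, K}: 2 true → even ✓
{B, Q}: 2 true → even ✓
{K, Q, V}: 2 true → even ✓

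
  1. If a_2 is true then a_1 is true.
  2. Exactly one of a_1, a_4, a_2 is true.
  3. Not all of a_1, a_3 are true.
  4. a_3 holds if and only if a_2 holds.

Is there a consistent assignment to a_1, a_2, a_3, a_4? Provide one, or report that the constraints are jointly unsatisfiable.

a_1 = True, a_2 = False, a_3 = False, a_4 = False

  (1) a_2=F ⇒ a_1: vacuous ✓
  (2) {a_1, a_4, a_2}: 1 true — exactly one ✓
  (3) {a_1, a_3}: 1/2 true — not all ✓
  (4) a_3=F, a_2=F — same ✓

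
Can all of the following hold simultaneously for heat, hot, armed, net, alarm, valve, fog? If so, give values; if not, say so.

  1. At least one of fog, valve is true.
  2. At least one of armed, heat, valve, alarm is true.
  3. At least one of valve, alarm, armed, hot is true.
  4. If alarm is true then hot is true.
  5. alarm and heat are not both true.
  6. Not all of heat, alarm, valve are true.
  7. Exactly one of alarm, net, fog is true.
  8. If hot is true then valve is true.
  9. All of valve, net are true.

heat = False, hot = True, armed = True, net = True, alarm = False, valve = True, fog = False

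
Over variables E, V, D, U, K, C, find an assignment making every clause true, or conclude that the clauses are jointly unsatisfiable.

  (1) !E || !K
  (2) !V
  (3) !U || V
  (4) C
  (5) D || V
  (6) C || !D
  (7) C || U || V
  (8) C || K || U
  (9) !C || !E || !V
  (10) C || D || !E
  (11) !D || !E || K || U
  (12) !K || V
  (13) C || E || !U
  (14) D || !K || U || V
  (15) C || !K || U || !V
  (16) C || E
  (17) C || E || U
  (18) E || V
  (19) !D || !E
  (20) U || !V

Case V = True:
  Clause (!V) is falsified — contradiction.
Case V = False:
  (!U || V) forces U = False.
  (C) forces C = True.
  (D || V) forces D = True.
  (!K || V) forces K = False.
  (!D || !E || K || U) forces E = False.
  Clause (E || V) is falsified — contradiction.
Both cases fail, so the formula is unsatisfiable.

UNSATISFIABLE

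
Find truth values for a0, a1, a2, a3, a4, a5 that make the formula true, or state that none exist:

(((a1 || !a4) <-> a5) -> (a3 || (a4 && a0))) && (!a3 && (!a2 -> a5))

a0 = True; a1 = False; a2 = True; a3 = False; a4 = True; a5 = True

  ((a1 || !a4) <-> a5) -> (a3 || (a4 && a0)) = True
    (a1 || !a4) <-> a5 = False
      a1 || !a4 = False
        !a4 = False
    a3 || (a4 && a0) = True
      a4 && a0 = True
  !a3 && (!a2 -> a5) = True
    !a3 = True
    !a2 -> a5 = True
      !a2 = False
Both conjuncts True, so the formula holds.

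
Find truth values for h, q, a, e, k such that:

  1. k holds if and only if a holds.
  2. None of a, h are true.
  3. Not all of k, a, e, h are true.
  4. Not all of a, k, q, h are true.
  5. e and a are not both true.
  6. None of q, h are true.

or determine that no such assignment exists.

h = False, q = False, a = False, e = False, k = False

  (1) k=F, a=F — same ✓
  (2) {a, h}: 0 true — none ✓
  (3) {k, a, e, h}: 0/4 true — not all ✓
  (4) {a, k, q, h}: 0/4 true — not all ✓
  (5) e=F, a=F — not both ✓
  (6) {q, h}: 0 true — none ✓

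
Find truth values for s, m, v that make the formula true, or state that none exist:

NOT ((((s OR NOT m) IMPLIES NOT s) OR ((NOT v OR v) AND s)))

Case s = True: the formula simplifies to NOT ((NOT v OR v)).
  v = True: this becomes NOT ((False OR True)) = False.
  v = False: this becomes NOT ((True OR False)) = False.
Case s = False: the formula becomes NOT ((True OR False)) = False.
Both cases fail — unsatisfiable.

The formula is unsatisfiable.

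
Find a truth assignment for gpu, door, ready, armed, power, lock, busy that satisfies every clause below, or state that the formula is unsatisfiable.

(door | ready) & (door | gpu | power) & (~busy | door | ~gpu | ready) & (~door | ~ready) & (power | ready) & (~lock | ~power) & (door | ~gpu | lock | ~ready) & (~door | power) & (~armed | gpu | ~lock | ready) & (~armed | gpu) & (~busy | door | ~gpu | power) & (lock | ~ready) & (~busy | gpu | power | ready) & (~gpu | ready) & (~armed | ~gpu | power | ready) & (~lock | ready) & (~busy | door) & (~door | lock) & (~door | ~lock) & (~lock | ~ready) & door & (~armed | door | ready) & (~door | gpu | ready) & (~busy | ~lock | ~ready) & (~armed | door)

No satisfying assignment exists.

Case door = True:
  (~door | ~ready) forces ready = False.
  (power | ready) forces power = True.
  (~lock | ~power) forces lock = False.
  Clause (~door | lock) is falsified — contradiction.
Case door = False:
  Clause (door) is falsified — contradiction.
Both cases fail, so the formula is unsatisfiable.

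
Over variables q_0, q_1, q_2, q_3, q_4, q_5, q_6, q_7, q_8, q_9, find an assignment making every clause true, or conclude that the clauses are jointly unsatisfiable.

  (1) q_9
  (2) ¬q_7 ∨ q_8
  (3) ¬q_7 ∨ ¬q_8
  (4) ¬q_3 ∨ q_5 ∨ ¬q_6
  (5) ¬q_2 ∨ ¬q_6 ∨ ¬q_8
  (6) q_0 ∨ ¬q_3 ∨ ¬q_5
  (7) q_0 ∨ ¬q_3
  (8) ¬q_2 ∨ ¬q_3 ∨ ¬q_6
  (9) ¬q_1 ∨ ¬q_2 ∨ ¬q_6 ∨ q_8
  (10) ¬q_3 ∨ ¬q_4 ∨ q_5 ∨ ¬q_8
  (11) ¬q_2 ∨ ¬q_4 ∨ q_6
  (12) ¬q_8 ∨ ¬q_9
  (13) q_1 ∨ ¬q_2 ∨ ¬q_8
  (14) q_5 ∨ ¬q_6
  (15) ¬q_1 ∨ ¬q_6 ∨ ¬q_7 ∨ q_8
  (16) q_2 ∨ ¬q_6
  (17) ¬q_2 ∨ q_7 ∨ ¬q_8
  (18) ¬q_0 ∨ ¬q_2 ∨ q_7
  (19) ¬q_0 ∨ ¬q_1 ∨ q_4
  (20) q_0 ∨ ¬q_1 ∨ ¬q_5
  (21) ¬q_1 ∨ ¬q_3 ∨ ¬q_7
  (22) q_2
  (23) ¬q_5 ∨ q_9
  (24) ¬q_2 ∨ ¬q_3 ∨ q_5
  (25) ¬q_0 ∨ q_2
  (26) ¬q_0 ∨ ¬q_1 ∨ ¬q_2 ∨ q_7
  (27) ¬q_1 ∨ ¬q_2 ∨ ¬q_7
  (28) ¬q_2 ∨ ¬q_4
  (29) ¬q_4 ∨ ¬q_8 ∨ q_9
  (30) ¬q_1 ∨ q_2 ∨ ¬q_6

q_0=F, q_1=F, q_2=T, q_3=F, q_4=F, q_5=T, q_6=T, q_7=F, q_8=F, q_9=T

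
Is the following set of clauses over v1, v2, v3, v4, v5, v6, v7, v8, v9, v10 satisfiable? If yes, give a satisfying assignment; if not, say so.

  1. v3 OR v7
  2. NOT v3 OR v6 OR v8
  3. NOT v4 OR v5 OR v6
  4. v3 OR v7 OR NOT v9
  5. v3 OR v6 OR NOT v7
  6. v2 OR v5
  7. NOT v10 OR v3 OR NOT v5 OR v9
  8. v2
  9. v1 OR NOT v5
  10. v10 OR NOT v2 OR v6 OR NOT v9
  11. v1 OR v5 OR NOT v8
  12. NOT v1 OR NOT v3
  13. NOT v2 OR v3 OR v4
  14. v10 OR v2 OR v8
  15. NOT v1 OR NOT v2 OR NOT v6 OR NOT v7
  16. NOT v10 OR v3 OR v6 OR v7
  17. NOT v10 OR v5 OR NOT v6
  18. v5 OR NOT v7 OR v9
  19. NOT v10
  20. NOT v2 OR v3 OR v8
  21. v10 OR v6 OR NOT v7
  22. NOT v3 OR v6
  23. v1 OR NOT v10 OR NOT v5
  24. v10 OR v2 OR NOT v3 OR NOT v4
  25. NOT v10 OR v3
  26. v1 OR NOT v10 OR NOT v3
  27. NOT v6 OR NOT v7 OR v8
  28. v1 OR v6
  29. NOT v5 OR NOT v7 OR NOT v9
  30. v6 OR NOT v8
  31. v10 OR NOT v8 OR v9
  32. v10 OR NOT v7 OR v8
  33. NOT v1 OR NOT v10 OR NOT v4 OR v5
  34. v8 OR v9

v1: False, v2: True, v3: True, v4: True, v5: False, v6: True, v7: False, v8: False, v9: True, v10: False

Unit clause (v2) forces v2 = True.
Unit clause (NOT v10) forces v10 = False.
Try v1 = True:
  (NOT v1 OR NOT v3) forces v3 = False.
  (v3 OR v7) forces v7 = True.
  (v3 OR v6 OR NOT v7) forces v6 = True.
  clause (NOT v1 OR NOT v2 OR NOT v6 OR NOT v7) is falsified — backtrack.
So v1 = False.
  then (v1 OR NOT v5) forces v5 = False.
  then (v1 OR v5 OR NOT v8) forces v8 = False.
  then (NOT v2 OR v3 OR v8) forces v3 = True.
  then (NOT v3 OR v6) forces v6 = True.
  then (NOT v6 OR NOT v7 OR v8) forces v7 = False.
  then (v8 OR v9) forces v9 = True.
Set v4 = True.
All clauses satisfied.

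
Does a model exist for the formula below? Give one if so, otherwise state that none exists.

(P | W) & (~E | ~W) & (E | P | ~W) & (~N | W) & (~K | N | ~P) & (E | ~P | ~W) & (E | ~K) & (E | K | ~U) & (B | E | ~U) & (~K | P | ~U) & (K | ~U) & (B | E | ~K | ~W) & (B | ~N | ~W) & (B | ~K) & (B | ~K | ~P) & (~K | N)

U = False, P = True, B = True, W = False, N = False, E = True, K = False

Set U = False.
Try P = False:
  (P | W) forces W = True.
  (~E | ~W) forces E = False.
  clause (E | P | ~W) is falsified — backtrack.
So P = True.
Set B = True.
Set W = False.
  then (~N | W) forces N = False.
  then (~K | N | ~P) forces K = False.
Set E = True.
All clauses satisfied.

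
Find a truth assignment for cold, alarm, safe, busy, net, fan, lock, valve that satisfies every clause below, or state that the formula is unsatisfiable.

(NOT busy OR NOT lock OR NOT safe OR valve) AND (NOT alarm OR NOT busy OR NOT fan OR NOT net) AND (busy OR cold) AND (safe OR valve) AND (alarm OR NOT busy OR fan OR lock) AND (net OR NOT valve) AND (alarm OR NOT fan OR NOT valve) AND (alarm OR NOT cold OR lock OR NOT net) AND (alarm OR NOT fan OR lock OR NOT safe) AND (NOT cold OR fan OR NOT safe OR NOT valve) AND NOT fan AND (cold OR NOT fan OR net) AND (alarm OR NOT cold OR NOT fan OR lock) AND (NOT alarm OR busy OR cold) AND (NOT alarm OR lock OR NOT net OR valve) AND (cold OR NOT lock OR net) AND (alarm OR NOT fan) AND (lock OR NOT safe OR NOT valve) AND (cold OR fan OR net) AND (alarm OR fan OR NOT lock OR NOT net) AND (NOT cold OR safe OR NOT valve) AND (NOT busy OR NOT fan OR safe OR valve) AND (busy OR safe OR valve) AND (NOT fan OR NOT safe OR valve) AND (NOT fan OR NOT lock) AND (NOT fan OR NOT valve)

cold: True, alarm: True, safe: True, busy: False, net: False, fan: False, lock: False, valve: False

Unit clause (NOT fan) forces fan = False.
Set cold = True.
Set alarm = True.
Try safe = False:
  (safe OR valve) forces valve = True.
  clause (NOT cold OR safe OR NOT valve) is falsified — backtrack.
So safe = True.
  then (NOT cold OR fan OR NOT safe OR NOT valve) forces valve = False.
Set busy = False.
Set net = False.
Set lock = False.
All clauses satisfied.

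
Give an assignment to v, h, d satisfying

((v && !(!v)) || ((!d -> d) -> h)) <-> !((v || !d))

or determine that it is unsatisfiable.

v: False; h: True; d: True

  ((v && !(!v)) || ((!d -> d) -> h)) <-> !((v || !d)) = True
    (v && !(!v)) || ((!d -> d) -> h) = True
      v && !(!v) = False
        !(!v) = False
          !v = True
      (!d -> d) -> h = True
        !d -> d = True
          !d = False
    !((v || !d)) = True
      v || !d = False
        !d = False
The formula evaluates to True.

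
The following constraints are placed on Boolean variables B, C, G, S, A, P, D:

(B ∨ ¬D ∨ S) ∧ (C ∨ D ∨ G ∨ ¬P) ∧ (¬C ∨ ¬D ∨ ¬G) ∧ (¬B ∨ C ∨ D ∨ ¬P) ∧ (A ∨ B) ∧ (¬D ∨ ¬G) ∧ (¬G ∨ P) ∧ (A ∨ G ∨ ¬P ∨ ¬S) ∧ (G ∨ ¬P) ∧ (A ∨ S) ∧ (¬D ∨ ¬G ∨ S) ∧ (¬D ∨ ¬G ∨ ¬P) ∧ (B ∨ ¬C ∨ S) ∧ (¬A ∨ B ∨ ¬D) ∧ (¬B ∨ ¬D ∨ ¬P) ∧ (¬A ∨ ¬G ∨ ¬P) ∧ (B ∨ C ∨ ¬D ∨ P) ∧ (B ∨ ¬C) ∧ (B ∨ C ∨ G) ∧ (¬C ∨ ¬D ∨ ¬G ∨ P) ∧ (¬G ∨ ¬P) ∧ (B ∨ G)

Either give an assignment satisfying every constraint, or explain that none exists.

B: True; C: False; G: False; S: True; A: True; P: False; D: True

Set B = True.
Set C = False.
Try G = True:
  (¬D ∨ ¬G) forces D = False.
  (¬B ∨ C ∨ D ∨ ¬P) forces P = False.
  clause (¬G ∨ P) is falsified — backtrack.
So G = False.
  then (G ∨ ¬P) forces P = False.
Set S = True.
Set A = True.
Set D = True.
All clauses satisfied.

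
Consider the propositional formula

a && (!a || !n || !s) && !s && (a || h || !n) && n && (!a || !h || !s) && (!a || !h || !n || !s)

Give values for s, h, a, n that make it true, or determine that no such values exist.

s = False; h = True; a = True; n = True

Unit clause (a) forces a = True.
Unit clause (!s) forces s = False.
Unit clause (n) forces n = True.
Set h = True.
Check each clause:
  (a): a holds.
  (!a || !n || !s): !s holds.
  (!s): !s holds.
  (a || h || !n): a holds.
  (n): n holds.
  (!a || !h || !s): !s holds.
  (!a || !h || !n || !s): !s holds.
All clauses satisfied.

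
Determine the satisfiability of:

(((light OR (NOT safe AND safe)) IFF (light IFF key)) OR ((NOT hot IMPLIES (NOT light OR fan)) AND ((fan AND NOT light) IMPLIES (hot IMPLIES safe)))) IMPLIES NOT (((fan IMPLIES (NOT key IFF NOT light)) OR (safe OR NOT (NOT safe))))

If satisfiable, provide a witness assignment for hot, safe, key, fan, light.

hot = True, safe = False, key = True, fan = True, light = False

  (((light OR (NOT safe AND safe)) IFF (light IFF key)) OR ((NOT hot IMPLIES (NOT light OR fan)) AND ((fan AND NOT light) IMPLIES (hot IMPLIES safe)))) IMPLIES NOT (((fan IMPLIES (NOT key IFF NOT light)) OR (safe OR NOT (NOT safe)))) = True
    ((light OR (NOT safe AND safe)) IFF (light IFF key)) OR ((NOT hot IMPLIES (NOT light OR fan)) AND ((fan AND NOT light) IMPLIES (hot IMPLIES safe))) = True
      (light OR (NOT safe AND safe)) IFF (light IFF key) = True
        light OR (NOT safe AND safe) = False
          NOT safe AND safe = False
            NOT safe = True
        light IFF key = False
      (NOT hot IMPLIES (NOT light OR fan)) AND ((fan AND NOT light) IMPLIES (hot IMPLIES safe)) = False
        NOT hot IMPLIES (NOT light OR fan) = True
          NOT hot = False
          NOT light OR fan = True
            NOT light = True
        (fan AND NOT light) IMPLIES (hot IMPLIES safe) = False
          fan AND NOT light = True
            NOT light = True
          hot IMPLIES safe = False
    NOT (((fan IMPLIES (NOT key IFF NOT light)) OR (safe OR NOT (NOT safe)))) = True
      (fan IMPLIES (NOT key IFF NOT light)) OR (safe OR NOT (NOT safe)) = False
        fan IMPLIES (NOT key IFF NOT light) = False
          NOT key IFF NOT light = False
            NOT key = False
            NOT light = True
        safe OR NOT (NOT safe) = False
          NOT (NOT safe) = False
            NOT safe = True
The formula evaluates to True.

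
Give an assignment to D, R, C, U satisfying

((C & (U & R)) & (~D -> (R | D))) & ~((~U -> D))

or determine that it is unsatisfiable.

Unsatisfiable

Case U = True: the conjunct ~((~U -> D)) becomes ~((False -> D)) = False.
Case U = False: the conjunct U is False.
Both cases fail — unsatisfiable.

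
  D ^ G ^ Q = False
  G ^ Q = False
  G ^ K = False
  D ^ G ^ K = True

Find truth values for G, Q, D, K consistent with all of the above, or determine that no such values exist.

Adding constraints 1, 2, 3, 4 mod 2: every variable appears an even number of times on the left, so the left side is 0.
But the right sides sum to 1 (mod 2). 0 ≠ 1 — the system is inconsistent.

UNSATISFIABLE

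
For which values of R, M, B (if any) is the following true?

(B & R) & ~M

R = True; M = False; B = True

  B & R = True
  ~M = True
Both conjuncts True, so the formula holds.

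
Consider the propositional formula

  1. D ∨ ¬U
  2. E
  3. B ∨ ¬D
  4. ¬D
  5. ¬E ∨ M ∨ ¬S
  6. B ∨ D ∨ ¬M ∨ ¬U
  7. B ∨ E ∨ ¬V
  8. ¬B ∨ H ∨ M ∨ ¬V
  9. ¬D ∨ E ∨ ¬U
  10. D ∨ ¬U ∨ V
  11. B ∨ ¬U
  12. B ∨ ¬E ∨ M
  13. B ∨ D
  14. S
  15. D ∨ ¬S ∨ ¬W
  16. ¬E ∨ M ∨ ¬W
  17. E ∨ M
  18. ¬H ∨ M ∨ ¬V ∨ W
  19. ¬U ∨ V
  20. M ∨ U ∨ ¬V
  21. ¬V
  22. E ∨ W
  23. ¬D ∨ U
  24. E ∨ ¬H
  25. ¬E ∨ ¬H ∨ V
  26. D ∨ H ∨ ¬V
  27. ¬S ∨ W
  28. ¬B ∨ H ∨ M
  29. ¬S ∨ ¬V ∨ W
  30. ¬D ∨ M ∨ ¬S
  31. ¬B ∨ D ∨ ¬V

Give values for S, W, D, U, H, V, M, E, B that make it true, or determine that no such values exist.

UNSATISFIABLE

Case S = True:
  (E) forces E = True.
  (¬D) forces D = False.
  (D ∨ ¬U) forces U = False.
  (¬E ∨ M ∨ ¬S) forces M = True.
  (B ∨ D) forces B = True.
  (D ∨ ¬S ∨ ¬W) forces W = False.
  Clause (¬S ∨ W) is falsified — contradiction.
Case S = False:
  Clause (S) is falsified — contradiction.
Both cases fail, so the formula is unsatisfiable.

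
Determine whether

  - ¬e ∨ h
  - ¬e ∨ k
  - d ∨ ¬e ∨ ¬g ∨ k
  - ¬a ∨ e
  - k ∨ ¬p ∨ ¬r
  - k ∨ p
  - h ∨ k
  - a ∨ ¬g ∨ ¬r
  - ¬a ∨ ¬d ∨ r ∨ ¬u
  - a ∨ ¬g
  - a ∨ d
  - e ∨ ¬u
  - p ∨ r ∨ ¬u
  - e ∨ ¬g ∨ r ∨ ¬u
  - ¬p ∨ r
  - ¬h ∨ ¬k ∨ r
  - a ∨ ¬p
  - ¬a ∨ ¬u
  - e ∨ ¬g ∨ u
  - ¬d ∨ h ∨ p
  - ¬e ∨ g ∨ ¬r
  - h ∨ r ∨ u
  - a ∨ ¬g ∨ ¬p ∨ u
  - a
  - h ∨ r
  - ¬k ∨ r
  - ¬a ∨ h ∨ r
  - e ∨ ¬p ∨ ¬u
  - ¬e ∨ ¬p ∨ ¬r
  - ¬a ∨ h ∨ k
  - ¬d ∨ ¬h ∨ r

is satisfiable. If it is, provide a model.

Unit clause (a) forces a = True.
In (¬a ∨ e) only e is left, so e = True.
In (¬a ∨ ¬u) only ¬u is left, so u = False.
In (¬e ∨ h) only h is left, so h = True.
In (¬e ∨ k) only k is left, so k = True.
In (¬h ∨ ¬k ∨ r) only r is left, so r = True.
In (¬e ∨ g ∨ ¬r) only g is left, so g = True.
In (¬e ∨ ¬p ∨ ¬r) only ¬p is left, so p = False.
Set d = False.
All clauses satisfied.

r=T, d=F, e=T, k=T, h=T, p=F, g=T, u=F, a=T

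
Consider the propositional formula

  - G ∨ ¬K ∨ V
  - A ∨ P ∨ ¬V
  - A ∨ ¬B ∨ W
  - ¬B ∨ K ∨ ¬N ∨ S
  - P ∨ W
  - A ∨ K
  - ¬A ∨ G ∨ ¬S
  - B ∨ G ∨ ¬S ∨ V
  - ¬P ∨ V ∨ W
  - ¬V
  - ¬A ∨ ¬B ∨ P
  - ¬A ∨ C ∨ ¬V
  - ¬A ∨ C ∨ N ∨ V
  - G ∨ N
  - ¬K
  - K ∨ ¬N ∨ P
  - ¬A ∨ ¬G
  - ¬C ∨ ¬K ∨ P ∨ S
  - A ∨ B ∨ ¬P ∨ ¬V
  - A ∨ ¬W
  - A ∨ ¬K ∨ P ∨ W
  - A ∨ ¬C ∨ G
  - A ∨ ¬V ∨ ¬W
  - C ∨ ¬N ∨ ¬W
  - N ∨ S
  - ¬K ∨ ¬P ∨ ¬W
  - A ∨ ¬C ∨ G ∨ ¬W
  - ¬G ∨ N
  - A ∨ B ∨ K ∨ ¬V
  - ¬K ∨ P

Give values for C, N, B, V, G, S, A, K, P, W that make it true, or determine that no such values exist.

C=T, N=T, B=F, V=F, G=F, S=F, A=T, K=F, P=T, W=T

Unit clause (¬V) forces V = False.
Unit clause (¬K) forces K = False.
In (A ∨ K) only A is left, so A = True.
In (¬A ∨ ¬G) only ¬G is left, so G = False.
In (¬A ∨ G ∨ ¬S) only ¬S is left, so S = False.
In (G ∨ N) only N is left, so N = True.
In (K ∨ ¬N ∨ P) only P is left, so P = True.
In (¬B ∨ K ∨ ¬N ∨ S) only ¬B is left, so B = False.
In (¬P ∨ V ∨ W) only W is left, so W = True.
In (C ∨ ¬N ∨ ¬W) only C is left, so C = True.
All clauses satisfied.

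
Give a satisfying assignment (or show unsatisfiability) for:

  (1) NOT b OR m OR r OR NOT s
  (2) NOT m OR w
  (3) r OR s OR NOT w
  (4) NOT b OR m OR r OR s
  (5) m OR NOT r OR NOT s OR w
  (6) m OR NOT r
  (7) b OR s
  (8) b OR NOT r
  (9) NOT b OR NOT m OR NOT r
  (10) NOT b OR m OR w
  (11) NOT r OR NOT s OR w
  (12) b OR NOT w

s=T, b=T, w=T, m=T, r=F

Set s = True.
Set b = True.
Try w = False:
  (NOT m OR w) forces m = False.
  clause (NOT b OR m OR w) is falsified — backtrack.
So w = True.
Try m = False:
  (NOT b OR m OR r OR NOT s) forces r = True.
  clause (m OR NOT r) is falsified — backtrack.
So m = True.
  then (NOT b OR NOT m OR NOT r) forces r = False.
All clauses satisfied.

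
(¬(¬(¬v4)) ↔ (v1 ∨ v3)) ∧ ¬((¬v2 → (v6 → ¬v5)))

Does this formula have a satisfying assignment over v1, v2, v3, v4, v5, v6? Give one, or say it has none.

v1: True, v2: False, v3: False, v4: False, v5: True, v6: True

  ¬(¬(¬v4)) ↔ (v1 ∨ v3) = True
    ¬(¬(¬v4)) = True
      ¬(¬v4) = False
        ¬v4 = True
    v1 ∨ v3 = True
  ¬((¬v2 → (v6 → ¬v5))) = True
    ¬v2 → (v6 → ¬v5) = False
      ¬v2 = True
      v6 → ¬v5 = False
        ¬v5 = False
Both conjuncts True, so the formula holds.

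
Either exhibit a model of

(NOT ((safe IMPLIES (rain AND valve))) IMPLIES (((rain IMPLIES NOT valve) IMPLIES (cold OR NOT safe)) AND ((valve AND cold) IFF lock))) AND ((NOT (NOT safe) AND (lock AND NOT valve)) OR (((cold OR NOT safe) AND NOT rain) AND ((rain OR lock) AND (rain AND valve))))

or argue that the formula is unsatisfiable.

Unsatisfiable — no assignment works.

Case safe = True: the formula simplifies to (NOT ((rain AND valve)) IMPLIES (((rain IMPLIES NOT valve) IMPLIES cold) AND ((valve AND cold) IFF lock))) AND ((lock AND NOT valve) OR ((cold AND NOT rain) AND ((rain OR lock) AND (rain AND valve)))).
  valve = True: simplifies to (NOT rain IMPLIES ((NOT rain IMPLIES cold) AND (cold IFF lock))) AND ((cold AND NOT rain) AND ((rain OR lock) AND rain)).
    rain = True: the conjunct NOT rain is False.
    rain = False: the conjunct rain is False.
  valve = False: simplifies to (cold AND NOT lock) AND lock.
    lock = True: the conjunct NOT lock is False.
    lock = False: the conjunct lock is False.
Case safe = False: the formula simplifies to NOT rain AND ((rain OR lock) AND (rain AND valve)).
  rain = True: the conjunct NOT rain is False.
  rain = False: the conjunct rain is False.
Both cases fail — unsatisfiable.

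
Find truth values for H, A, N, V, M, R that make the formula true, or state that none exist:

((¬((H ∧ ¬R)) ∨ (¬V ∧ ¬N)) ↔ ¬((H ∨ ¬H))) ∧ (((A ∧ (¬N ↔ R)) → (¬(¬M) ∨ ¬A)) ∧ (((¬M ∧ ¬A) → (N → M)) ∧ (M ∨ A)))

H: True; A: True; N: True; V: True; M: True; R: False

  (¬((H ∧ ¬R)) ∨ (¬V ∧ ¬N)) ↔ ¬((H ∨ ¬H)) = True
    ¬((H ∧ ¬R)) ∨ (¬V ∧ ¬N) = False
      ¬((H ∧ ¬R)) = False
        H ∧ ¬R = True
          ¬R = True
      ¬V ∧ ¬N = False
        ¬V = False
        ¬N = False
    ¬((H ∨ ¬H)) = False
      H ∨ ¬H = True
        ¬H = False
  ((A ∧ (¬N ↔ R)) → (¬(¬M) ∨ ¬A)) ∧ (((¬M ∧ ¬A) → (N → M)) ∧ (M ∨ A)) = True
    (A ∧ (¬N ↔ R)) → (¬(¬M) ∨ ¬A) = True
      A ∧ (¬N ↔ R) = True
        ¬N ↔ R = True
          ¬N = False
      ¬(¬M) ∨ ¬A = True
        ¬(¬M) = True
          ¬M = False
        ¬A = False
    ((¬M ∧ ¬A) → (N → M)) ∧ (M ∨ A) = True
      (¬M ∧ ¬A) → (N → M) = True
        ¬M ∧ ¬A = False
          ¬M = False
          ¬A = False
        N → M = True
      M ∨ A = True
Both conjuncts True, so the formula holds.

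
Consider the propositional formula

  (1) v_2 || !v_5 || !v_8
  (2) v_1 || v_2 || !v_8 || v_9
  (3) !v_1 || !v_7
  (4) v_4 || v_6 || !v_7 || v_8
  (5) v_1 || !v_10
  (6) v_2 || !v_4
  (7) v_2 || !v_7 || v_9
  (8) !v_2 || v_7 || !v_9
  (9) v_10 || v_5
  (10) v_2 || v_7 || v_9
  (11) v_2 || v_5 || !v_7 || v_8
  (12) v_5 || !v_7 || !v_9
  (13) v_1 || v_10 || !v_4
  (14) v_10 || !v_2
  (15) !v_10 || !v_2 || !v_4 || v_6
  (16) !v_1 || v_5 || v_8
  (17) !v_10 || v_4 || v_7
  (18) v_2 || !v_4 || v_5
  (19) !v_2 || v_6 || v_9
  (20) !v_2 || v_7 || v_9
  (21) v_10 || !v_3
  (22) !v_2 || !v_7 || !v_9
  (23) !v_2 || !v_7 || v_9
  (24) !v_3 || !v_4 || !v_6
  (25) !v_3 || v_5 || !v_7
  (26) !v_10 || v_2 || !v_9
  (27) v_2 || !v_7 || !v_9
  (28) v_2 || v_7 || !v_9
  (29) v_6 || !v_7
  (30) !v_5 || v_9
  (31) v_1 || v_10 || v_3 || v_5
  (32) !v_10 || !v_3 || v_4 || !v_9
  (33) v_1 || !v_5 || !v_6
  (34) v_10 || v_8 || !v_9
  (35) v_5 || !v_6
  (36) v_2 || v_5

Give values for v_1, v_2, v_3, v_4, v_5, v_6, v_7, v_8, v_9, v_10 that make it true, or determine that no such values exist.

Case v_2 = True:
  (v_10 || !v_2) forces v_10 = True.
  (v_1 || !v_10) forces v_1 = True.
  (!v_1 || !v_7) forces v_7 = False.
  (!v_2 || v_7 || !v_9) forces v_9 = False.
  Clause (!v_2 || v_7 || v_9) is falsified — contradiction.
Case v_2 = False:
  (v_2 || !v_4) forces v_4 = False.
  (v_2 || v_5) forces v_5 = True.
  (v_2 || !v_5 || !v_8) forces v_8 = False.
  (!v_5 || v_9) forces v_9 = True.
  (!v_10 || v_2 || !v_9) forces v_10 = False.
  Clause (v_10 || v_8 || !v_9) is falsified — contradiction.
Both cases fail, so the formula is unsatisfiable.

No satisfying assignment exists.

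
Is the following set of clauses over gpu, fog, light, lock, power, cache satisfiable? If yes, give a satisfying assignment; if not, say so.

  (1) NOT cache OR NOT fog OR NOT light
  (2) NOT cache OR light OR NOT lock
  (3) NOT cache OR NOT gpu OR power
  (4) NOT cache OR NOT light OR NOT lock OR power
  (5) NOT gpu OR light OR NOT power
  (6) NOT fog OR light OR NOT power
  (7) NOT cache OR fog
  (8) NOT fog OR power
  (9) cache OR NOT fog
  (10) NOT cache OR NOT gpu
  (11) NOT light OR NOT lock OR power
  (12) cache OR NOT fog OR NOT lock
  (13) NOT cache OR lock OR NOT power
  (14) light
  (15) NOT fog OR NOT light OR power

gpu: True, fog: False, light: True, lock: True, power: True, cache: False

Unit clause (light) forces light = True.
Set gpu = True.
  then (NOT cache OR NOT gpu) forces cache = False.
  then (cache OR NOT fog) forces fog = False.
Set lock = True.
  then (NOT light OR NOT lock OR power) forces power = True.
All clauses satisfied.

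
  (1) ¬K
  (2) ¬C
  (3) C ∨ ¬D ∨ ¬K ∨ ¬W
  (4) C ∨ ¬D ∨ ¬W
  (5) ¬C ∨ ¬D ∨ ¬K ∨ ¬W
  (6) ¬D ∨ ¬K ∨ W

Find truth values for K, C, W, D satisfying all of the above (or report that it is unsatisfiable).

K = False, C = False, W = True, D = False

Unit clause (¬K) forces K = False.
Unit clause (¬C) forces C = False.
Set W = True.
  then (C ∨ ¬D ∨ ¬W) forces D = False.
Check each clause:
  (¬K): ¬K holds.
  (¬C): ¬C holds.
  (C ∨ ¬D ∨ ¬K ∨ ¬W): ¬D holds.
  (C ∨ ¬D ∨ ¬W): ¬D holds.
  (¬C ∨ ¬D ∨ ¬K ∨ ¬W): ¬C holds.
  (¬D ∨ ¬K ∨ W): ¬D holds.
All clauses satisfied.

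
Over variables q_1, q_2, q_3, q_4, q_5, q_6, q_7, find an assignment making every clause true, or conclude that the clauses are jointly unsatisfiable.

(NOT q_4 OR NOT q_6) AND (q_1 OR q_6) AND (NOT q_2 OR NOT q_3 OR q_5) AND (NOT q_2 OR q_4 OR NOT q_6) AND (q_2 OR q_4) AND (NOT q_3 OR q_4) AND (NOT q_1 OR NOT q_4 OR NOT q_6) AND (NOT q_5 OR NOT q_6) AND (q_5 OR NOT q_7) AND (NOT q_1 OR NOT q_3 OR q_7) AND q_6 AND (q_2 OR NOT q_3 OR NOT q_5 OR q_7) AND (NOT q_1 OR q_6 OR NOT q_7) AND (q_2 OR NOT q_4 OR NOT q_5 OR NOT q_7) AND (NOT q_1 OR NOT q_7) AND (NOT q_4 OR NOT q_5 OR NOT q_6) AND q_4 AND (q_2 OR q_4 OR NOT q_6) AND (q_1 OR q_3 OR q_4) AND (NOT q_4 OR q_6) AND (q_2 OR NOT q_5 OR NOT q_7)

No satisfying assignment exists.

Case q_4 = True:
  (NOT q_4 OR NOT q_6) forces q_6 = False.
  Clause (q_6) is falsified — contradiction.
Case q_4 = False:
  Clause (q_4) is falsified — contradiction.
Both cases fail, so the formula is unsatisfiable.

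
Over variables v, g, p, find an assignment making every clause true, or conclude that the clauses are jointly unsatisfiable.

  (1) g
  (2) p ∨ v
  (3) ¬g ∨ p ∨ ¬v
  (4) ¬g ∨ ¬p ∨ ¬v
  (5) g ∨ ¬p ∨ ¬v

Unit clause (g) forces g = True.
Try v = True:
  (¬g ∨ p ∨ ¬v) forces p = True.
  clause (¬g ∨ ¬p ∨ ¬v) is falsified — backtrack.
So v = False.
  then (p ∨ v) forces p = True.
All clauses satisfied.

v: False, g: True, p: True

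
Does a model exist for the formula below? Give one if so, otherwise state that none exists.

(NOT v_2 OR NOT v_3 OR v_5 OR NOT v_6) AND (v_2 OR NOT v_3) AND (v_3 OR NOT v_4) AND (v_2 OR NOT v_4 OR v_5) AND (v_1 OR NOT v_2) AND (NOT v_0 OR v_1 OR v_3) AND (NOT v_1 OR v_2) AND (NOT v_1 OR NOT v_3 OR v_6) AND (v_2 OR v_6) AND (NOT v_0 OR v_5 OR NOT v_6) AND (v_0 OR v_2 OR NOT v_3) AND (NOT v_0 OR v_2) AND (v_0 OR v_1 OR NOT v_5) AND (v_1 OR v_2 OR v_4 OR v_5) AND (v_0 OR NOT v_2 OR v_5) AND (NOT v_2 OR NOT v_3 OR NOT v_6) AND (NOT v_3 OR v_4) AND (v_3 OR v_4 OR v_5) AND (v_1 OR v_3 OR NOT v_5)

v_0: False, v_1: True, v_2: True, v_3: False, v_4: False, v_5: True, v_6: False

Set v_0 = False.
Set v_1 = True.
  then (NOT v_1 OR v_2) forces v_2 = True.
  then (v_0 OR NOT v_2 OR v_5) forces v_5 = True.
Try v_3 = True:
  (NOT v_1 OR NOT v_3 OR v_6) forces v_6 = True.
  clause (NOT v_2 OR NOT v_3 OR NOT v_6) is falsified — backtrack.
So v_3 = False.
  then (v_3 OR NOT v_4) forces v_4 = False.
Set v_6 = False.
All clauses satisfied.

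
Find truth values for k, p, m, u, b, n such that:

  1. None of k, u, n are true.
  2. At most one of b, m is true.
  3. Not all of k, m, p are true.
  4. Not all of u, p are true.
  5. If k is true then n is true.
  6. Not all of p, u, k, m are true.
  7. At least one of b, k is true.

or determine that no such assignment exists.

k = False; p = False; m = False; u = False; b = True; n = False

  (1) {k, u, n}: 0 true — none ✓
  (2) {b, m}: 1 true — at most one ✓
  (3) {k, m, p}: 0/3 true — not all ✓
  (4) {u, p}: 0/2 true — not all ✓
  (5) k=F ⇒ n: vacuous ✓
  (6) {p, u, k, m}: 0/4 true — not all ✓
  (7) {b, k}: 1 true — at least one ✓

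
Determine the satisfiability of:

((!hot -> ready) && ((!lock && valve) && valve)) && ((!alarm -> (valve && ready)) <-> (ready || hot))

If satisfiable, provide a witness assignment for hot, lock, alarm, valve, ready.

hot = False, lock = False, alarm = False, valve = True, ready = True

  (!hot -> ready) && ((!lock && valve) && valve) = True
    !hot -> ready = True
      !hot = True
    (!lock && valve) && valve = True
      !lock && valve = True
        !lock = True
  (!alarm -> (valve && ready)) <-> (ready || hot) = True
    !alarm -> (valve && ready) = True
      !alarm = True
      valve && ready = True
    ready || hot = True
Both conjuncts True, so the formula holds.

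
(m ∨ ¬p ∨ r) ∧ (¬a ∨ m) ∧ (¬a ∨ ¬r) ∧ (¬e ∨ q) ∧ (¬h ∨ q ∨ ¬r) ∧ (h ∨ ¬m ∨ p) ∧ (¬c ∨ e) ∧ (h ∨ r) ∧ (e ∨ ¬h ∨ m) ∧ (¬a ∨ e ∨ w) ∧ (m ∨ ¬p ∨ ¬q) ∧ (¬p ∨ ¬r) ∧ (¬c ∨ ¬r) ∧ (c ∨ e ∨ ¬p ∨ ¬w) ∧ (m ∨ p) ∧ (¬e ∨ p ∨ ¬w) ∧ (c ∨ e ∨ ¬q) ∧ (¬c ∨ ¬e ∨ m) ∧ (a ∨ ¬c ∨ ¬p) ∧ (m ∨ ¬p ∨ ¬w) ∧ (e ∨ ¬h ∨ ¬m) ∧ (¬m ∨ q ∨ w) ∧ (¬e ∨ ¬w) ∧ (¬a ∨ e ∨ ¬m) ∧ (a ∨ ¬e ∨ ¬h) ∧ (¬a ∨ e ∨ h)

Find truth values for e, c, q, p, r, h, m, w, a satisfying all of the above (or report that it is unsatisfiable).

e=T, c=F, q=T, p=T, r=F, h=T, m=T, w=F, a=T

Set e = True.
  then (¬e ∨ q) forces q = True.
  then (¬e ∨ ¬w) forces w = False.
Set c = False.
Set p = True.
  then (m ∨ ¬p ∨ ¬q) forces m = True.
  then (¬p ∨ ¬r) forces r = False.
  then (h ∨ r) forces h = True.
  then (a ∨ ¬e ∨ ¬h) forces a = True.
All clauses satisfied.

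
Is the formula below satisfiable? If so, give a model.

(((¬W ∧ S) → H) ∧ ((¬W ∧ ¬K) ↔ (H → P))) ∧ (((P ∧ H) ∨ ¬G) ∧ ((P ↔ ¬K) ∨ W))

K=F, W=F, G=F, S=T, H=T, P=T

  ((¬W ∧ S) → H) ∧ ((¬W ∧ ¬K) ↔ (H → P)) = True
    (¬W ∧ S) → H = True
      ¬W ∧ S = True
        ¬W = True
    (¬W ∧ ¬K) ↔ (H → P) = True
      ¬W ∧ ¬K = True
        ¬W = True
        ¬K = True
      H → P = True
  ((P ∧ H) ∨ ¬G) ∧ ((P ↔ ¬K) ∨ W) = True
    (P ∧ H) ∨ ¬G = True
      P ∧ H = True
      ¬G = True
    (P ↔ ¬K) ∨ W = True
      P ↔ ¬K = True
        ¬K = True
Both conjuncts True, so the formula holds.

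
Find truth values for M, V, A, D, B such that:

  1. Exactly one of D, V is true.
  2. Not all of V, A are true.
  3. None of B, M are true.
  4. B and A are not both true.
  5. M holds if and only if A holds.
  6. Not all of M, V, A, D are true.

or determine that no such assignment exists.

M = False, V = False, A = False, D = True, B = False

  (1) {D, V}: 1 true — exactly one ✓
  (2) {V, A}: 0/2 true — not all ✓
  (3) {B, M}: 0 true — none ✓
  (4) B=F, A=F — not both ✓
  (5) M=F, A=F — same ✓
  (6) {M, V, A, D}: 1/4 true — not all ✓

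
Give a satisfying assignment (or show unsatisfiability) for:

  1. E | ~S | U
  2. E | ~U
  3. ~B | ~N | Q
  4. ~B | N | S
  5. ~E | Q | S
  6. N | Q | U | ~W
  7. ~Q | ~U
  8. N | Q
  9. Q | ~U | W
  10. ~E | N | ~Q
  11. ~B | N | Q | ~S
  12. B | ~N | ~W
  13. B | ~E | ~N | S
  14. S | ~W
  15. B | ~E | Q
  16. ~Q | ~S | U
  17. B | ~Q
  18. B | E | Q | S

B: True; U: False; E: True; Q: True; S: False; W: False; N: True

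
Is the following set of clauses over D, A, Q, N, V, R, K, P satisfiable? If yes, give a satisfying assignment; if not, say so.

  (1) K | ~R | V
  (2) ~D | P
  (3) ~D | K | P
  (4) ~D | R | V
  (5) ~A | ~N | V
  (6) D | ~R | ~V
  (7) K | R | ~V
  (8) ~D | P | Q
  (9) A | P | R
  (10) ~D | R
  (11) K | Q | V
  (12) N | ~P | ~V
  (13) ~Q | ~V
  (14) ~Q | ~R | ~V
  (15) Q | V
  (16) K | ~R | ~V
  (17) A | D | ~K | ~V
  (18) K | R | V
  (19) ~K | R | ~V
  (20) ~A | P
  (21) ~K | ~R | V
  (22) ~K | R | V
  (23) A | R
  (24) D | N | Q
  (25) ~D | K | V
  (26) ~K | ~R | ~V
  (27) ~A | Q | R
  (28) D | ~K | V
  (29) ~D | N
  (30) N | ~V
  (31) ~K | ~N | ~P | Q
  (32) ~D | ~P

Unsatisfiable — no assignment works.

Case D = True:
  (~D | P) forces P = True.
  Clause (~D | ~P) is falsified — contradiction.
Case D = False:
  If V = True:
    (D | ~R | ~V) forces R = False.
    (K | R | ~V) forces K = True.
    clause (~K | R | ~V) is falsified.
  If V = False:
    (Q | V) forces Q = True.
    (D | ~K | V) forces K = False.
    (K | ~R | V) forces R = False.
    clause (K | R | V) is falsified.
  Every sub-case reaches a contradiction.
Both cases fail, so the formula is unsatisfiable.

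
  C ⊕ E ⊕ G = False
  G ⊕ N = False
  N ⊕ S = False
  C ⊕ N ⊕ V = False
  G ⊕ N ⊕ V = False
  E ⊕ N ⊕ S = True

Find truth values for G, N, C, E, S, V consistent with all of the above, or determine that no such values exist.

Adding constraints 1, 3, 4, 5, 6 mod 2: every variable appears an even number of times on the left, so the left side is 0.
But the right sides sum to 1 (mod 2). 0 ≠ 1 — the system is inconsistent.

Unsatisfiable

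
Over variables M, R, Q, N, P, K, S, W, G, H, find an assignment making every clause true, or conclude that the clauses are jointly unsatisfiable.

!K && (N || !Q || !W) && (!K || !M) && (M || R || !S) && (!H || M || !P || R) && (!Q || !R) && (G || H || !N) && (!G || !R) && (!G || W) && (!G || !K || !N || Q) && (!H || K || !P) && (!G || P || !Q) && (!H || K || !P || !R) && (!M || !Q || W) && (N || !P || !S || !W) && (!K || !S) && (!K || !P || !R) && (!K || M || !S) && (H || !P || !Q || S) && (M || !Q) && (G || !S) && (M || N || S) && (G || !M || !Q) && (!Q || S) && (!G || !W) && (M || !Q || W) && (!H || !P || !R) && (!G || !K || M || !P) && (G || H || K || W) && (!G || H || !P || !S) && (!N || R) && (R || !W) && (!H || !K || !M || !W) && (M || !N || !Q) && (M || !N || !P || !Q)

M=T, R=T, Q=F, N=F, P=F, K=F, S=F, W=F, G=F, H=T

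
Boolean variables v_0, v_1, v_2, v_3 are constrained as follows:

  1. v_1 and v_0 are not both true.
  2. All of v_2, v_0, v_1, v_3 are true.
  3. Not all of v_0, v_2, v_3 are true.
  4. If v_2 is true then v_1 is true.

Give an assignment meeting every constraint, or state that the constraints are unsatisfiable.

Unsatisfiable

Case v_0 = True:
  (1) with v_0=T forces v_1 = False.
  Constraint (2) is violated (v_1=F) — contradiction.
Case v_0 = False:
  Constraint (2) is violated (v_0=F) — contradiction.
Both cases fail — unsatisfiable.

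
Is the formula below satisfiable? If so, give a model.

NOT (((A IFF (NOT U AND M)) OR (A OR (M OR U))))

UNSATISFIABLE

Case M = True: the formula becomes NOT (((A IFF NOT U) OR True)) = False.
Case M = False: the formula simplifies to NOT ((NOT A OR (A OR U))).
  A = True: this becomes NOT ((False OR True)) = False.
  A = False: this becomes NOT ((True OR U)) = False.
Both cases fail — unsatisfiable.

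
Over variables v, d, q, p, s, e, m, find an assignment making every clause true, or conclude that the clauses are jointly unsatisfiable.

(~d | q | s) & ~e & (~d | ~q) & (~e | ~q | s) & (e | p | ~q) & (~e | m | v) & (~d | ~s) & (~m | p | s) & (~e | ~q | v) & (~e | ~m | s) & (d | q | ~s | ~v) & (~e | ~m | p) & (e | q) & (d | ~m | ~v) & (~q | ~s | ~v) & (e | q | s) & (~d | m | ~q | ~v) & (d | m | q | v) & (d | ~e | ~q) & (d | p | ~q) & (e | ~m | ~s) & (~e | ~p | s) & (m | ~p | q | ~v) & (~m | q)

Unit clause (~e) forces e = False.
In (e | q) only q is left, so q = True.
In (~d | ~q) only ~d is left, so d = False.
In (e | p | ~q) only p is left, so p = True.
Set v = False.
Set s = True.
  then (e | ~m | ~s) forces m = False.
All clauses satisfied.

v = False; d = False; q = True; p = True; s = True; e = False; m = False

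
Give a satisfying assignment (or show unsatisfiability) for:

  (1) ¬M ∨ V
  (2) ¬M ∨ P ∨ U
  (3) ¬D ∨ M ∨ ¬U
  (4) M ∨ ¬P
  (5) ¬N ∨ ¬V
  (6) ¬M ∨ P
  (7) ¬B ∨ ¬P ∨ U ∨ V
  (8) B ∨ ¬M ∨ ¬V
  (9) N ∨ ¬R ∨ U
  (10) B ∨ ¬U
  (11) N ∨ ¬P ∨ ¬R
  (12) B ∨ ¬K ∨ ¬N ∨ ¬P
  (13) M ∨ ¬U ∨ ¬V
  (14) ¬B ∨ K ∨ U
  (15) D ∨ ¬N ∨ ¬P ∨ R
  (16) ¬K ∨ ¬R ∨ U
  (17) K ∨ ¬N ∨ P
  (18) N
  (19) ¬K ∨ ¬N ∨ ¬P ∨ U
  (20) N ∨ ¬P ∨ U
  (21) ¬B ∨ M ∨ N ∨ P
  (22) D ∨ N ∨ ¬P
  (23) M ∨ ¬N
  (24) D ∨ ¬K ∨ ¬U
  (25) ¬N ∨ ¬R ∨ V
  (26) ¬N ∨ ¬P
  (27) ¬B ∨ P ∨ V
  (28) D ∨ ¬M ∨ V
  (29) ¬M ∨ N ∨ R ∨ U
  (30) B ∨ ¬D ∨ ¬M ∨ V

UNSATISFIABLE

Case N = True:
  (¬N ∨ ¬V) forces V = False.
  (¬M ∨ V) forces M = False.
  Clause (M ∨ ¬N) is falsified — contradiction.
Case N = False:
  Clause (N) is falsified — contradiction.
Both cases fail, so the formula is unsatisfiable.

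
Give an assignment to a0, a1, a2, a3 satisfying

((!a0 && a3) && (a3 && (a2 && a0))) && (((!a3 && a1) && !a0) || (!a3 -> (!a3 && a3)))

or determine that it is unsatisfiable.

Unsatisfiable — no assignment works.

Case a0 = True: the conjunct !a0 is False.
Case a0 = False: the conjunct a0 is False.
Both cases fail — unsatisfiable.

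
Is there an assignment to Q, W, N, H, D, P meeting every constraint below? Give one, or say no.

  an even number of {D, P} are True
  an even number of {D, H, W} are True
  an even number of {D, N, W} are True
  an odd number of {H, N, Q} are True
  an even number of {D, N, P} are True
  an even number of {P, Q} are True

Q: True, W: True, N: False, H: False, D: True, P: True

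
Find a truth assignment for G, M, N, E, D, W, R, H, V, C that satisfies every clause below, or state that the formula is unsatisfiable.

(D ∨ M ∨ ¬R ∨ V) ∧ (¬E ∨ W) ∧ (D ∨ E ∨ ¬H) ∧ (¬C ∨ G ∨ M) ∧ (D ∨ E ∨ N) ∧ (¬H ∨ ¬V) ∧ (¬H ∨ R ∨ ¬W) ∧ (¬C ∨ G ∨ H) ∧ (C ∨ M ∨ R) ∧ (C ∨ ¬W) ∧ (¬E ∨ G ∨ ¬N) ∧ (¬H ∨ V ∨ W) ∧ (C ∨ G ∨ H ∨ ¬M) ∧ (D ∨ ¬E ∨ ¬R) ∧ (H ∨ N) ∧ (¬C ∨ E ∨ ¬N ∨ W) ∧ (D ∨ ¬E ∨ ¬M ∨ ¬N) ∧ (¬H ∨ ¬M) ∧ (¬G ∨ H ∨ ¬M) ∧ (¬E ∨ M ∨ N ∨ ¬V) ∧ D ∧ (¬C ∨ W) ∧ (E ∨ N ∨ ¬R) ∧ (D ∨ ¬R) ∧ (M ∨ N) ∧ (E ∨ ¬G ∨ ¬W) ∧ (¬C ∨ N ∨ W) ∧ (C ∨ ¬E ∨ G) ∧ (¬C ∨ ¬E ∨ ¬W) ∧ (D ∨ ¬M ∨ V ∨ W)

G = True, M = False, N = True, E = False, D = True, W = False, R = True, H = False, V = False, C = False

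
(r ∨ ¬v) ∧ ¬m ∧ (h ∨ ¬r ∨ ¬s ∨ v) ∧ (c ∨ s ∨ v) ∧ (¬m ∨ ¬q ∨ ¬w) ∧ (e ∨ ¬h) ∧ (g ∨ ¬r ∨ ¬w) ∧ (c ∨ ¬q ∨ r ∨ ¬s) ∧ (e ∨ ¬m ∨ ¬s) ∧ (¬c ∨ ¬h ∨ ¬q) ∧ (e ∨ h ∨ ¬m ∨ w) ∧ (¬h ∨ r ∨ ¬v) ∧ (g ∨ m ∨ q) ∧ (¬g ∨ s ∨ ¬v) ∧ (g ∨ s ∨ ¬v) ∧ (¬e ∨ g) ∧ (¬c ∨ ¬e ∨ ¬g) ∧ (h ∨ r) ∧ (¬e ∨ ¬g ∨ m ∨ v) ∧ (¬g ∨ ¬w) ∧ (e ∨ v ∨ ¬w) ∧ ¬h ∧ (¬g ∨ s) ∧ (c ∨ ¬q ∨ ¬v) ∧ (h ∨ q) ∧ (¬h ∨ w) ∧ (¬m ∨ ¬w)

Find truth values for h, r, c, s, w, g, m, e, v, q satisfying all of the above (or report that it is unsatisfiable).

h: False, r: True, c: True, s: True, w: False, g: True, m: False, e: False, v: True, q: True

Unit clause (¬m) forces m = False.
Unit clause (¬h) forces h = False.
In (h ∨ q) only q is left, so q = True.
In (h ∨ r) only r is left, so r = True.
Try c = False:
  (c ∨ ¬q ∨ ¬v) forces v = False.
  (h ∨ ¬r ∨ ¬s ∨ v) forces s = False.
  clause (c ∨ s ∨ v) is falsified — backtrack.
So c = True.
Set s = True.
  then (h ∨ ¬r ∨ ¬s ∨ v) forces v = True.
Set w = False.
Set g = True.
  then (¬c ∨ ¬e ∨ ¬g) forces e = False.
All clauses satisfied.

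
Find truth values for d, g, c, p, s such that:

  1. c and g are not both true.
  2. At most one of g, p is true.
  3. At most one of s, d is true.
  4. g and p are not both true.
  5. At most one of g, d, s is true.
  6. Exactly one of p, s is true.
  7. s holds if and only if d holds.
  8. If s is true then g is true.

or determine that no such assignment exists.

d=F, g=F, c=T, p=T, s=F

  (1) c=T, g=F — not both ✓
  (2) {g, p}: 1 true — at most one ✓
  (3) {s, d}: 0 true — at most one ✓
  (4) g=F, p=T — not both ✓
  (5) {g, d, s}: 0 true — at most one ✓
  (6) {p, s}: 1 true — exactly one ✓
  (7) s=F, d=F — same ✓
  (8) s=F ⇒ g: vacuous ✓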